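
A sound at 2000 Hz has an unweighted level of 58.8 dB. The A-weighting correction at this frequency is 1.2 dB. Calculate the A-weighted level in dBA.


Given values:
  SPL = 58.8 dB
  A-weighting at 2000 Hz = 1.2 dB
Formula: L_A = SPL + A_weight
L_A = 58.8 + (1.2)
L_A = 60.0

60.0 dBA


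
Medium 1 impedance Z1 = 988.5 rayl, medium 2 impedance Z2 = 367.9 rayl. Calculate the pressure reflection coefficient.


Given values:
  Z1 = 988.5 rayl, Z2 = 367.9 rayl
Formula: R = (Z2 - Z1) / (Z2 + Z1)
Numerator: Z2 - Z1 = 367.9 - 988.5 = -620.6
Denominator: Z2 + Z1 = 367.9 + 988.5 = 1356.4
R = -620.6 / 1356.4 = -0.4575

-0.4575


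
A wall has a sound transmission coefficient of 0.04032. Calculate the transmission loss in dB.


Given values:
  tau = 0.04032
Formula: TL = 10 * log10(1 / tau)
Compute 1 / tau = 1 / 0.04032 = 24.8016
Compute log10(24.8016) = 1.39448
TL = 10 * 1.39448 = 13.94

13.94 dB


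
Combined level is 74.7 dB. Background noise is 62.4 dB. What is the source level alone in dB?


Given values:
  L_total = 74.7 dB, L_bg = 62.4 dB
Formula: L_source = 10 * log10(10^(L_total/10) - 10^(L_bg/10))
Convert to linear:
  10^(74.7/10) = 29512092.2667
  10^(62.4/10) = 1737800.8287
Difference: 29512092.2667 - 1737800.8287 = 27774291.438
L_source = 10 * log10(27774291.438) = 74.44

74.44 dB


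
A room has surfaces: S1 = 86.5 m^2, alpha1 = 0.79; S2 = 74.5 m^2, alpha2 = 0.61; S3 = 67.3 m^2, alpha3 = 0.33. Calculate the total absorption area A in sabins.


Given surfaces:
  Surface 1: 86.5 * 0.79 = 68.335
  Surface 2: 74.5 * 0.61 = 45.445
  Surface 3: 67.3 * 0.33 = 22.209
Formula: A = sum(Si * alpha_i)
A = 68.335 + 45.445 + 22.209
A = 135.99

135.99 sabins


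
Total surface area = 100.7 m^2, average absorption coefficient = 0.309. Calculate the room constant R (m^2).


Given values:
  S = 100.7 m^2, alpha = 0.309
Formula: R = S * alpha / (1 - alpha)
Numerator: 100.7 * 0.309 = 31.1163
Denominator: 1 - 0.309 = 0.691
R = 31.1163 / 0.691 = 45.03

45.03 m^2


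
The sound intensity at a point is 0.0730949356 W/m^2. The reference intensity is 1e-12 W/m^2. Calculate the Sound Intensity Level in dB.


Given values:
  I = 0.0730949356 W/m^2
  I_ref = 1e-12 W/m^2
Formula: SIL = 10 * log10(I / I_ref)
Compute ratio: I / I_ref = 73094935600
Compute log10: log10(73094935600) = 10.863887
Multiply: SIL = 10 * 10.863887 = 108.64

108.64 dB


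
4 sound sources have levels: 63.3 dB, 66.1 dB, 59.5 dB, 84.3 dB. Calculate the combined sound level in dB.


Formula: L_total = 10 * log10( sum(10^(Li/10)) )
  Source 1: 10^(63.3/10) = 2137962.0895
  Source 2: 10^(66.1/10) = 4073802.778
  Source 3: 10^(59.5/10) = 891250.9381
  Source 4: 10^(84.3/10) = 269153480.3927
Sum of linear values = 276256496.1983
L_total = 10 * log10(276256496.1983) = 84.41

84.41 dB


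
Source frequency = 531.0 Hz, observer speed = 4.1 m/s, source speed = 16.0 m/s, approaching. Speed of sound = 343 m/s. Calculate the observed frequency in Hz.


Given values:
  f_s = 531.0 Hz, v_o = 4.1 m/s, v_s = 16.0 m/s
  Direction: approaching
Formula: f_o = f_s * (c + v_o) / (c - v_s)
Numerator: c + v_o = 343 + 4.1 = 347.1
Denominator: c - v_s = 343 - 16.0 = 327.0
f_o = 531.0 * 347.1 / 327.0 = 563.64

563.64 Hz


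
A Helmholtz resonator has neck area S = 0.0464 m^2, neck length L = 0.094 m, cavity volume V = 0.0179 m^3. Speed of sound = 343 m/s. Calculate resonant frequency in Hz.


Given values:
  S = 0.0464 m^2, L = 0.094 m, V = 0.0179 m^3, c = 343 m/s
Formula: f = (c / (2*pi)) * sqrt(S / (V * L))
Compute V * L = 0.0179 * 0.094 = 0.0016826
Compute S / (V * L) = 0.0464 / 0.0016826 = 27.5764
Compute sqrt(27.5764) = 5.251324
Compute c / (2*pi) = 343 / 6.283185 = 54.590148
f = 54.590148 * 5.251324 = 286.67

286.67 Hz


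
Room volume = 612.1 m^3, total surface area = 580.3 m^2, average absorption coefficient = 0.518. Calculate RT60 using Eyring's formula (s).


Given values:
  V = 612.1 m^3, S = 580.3 m^2, alpha = 0.518
Formula: RT60 = 0.161 * V / (-S * ln(1 - alpha))
Compute ln(1 - 0.518) = ln(0.482) = -0.729811
Denominator: -580.3 * -0.729811 = 423.5093
Numerator: 0.161 * 612.1 = 98.5481
RT60 = 98.5481 / 423.5093 = 0.233

0.233 s


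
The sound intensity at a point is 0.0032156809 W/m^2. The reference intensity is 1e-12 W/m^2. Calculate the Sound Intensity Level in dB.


Given values:
  I = 0.0032156809 W/m^2
  I_ref = 1e-12 W/m^2
Formula: SIL = 10 * log10(I / I_ref)
Compute ratio: I / I_ref = 3215680900
Compute log10: log10(3215680900) = 9.507273
Multiply: SIL = 10 * 9.507273 = 95.07

95.07 dB


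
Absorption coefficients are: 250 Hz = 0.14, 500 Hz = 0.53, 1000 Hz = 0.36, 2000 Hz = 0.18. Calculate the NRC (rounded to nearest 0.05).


Given values:
  a_250 = 0.14, a_500 = 0.53
  a_1000 = 0.36, a_2000 = 0.18
Formula: NRC = (a250 + a500 + a1000 + a2000) / 4
Sum = 0.14 + 0.53 + 0.36 + 0.18 = 1.21
NRC = 1.21 / 4 = 0.3025
Rounded to nearest 0.05: 0.3

0.3


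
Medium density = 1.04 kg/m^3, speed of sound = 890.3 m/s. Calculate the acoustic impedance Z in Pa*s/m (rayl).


Given values:
  rho = 1.04 kg/m^3
  c = 890.3 m/s
Formula: Z = rho * c
Z = 1.04 * 890.3
Z = 925.91

925.91 rayl


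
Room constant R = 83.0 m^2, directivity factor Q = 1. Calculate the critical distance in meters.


Given values:
  R = 83.0 m^2, Q = 1
Formula: d_c = 0.141 * sqrt(Q * R)
Compute Q * R = 1 * 83.0 = 83.0
Compute sqrt(83.0) = 9.1104
d_c = 0.141 * 9.1104 = 1.285

1.285 m


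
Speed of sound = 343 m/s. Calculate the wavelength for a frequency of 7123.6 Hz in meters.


Given values:
  c = 343 m/s, f = 7123.6 Hz
Formula: lambda = c / f
lambda = 343 / 7123.6
lambda = 0.0481

0.0481 m


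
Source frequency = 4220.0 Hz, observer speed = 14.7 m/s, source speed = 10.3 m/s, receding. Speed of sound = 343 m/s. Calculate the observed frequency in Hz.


Given values:
  f_s = 4220.0 Hz, v_o = 14.7 m/s, v_s = 10.3 m/s
  Direction: receding
Formula: f_o = f_s * (c - v_o) / (c + v_s)
Numerator: c - v_o = 343 - 14.7 = 328.3
Denominator: c + v_s = 343 + 10.3 = 353.3
f_o = 4220.0 * 328.3 / 353.3 = 3921.39

3921.39 Hz


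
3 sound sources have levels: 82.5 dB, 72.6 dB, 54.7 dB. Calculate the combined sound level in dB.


Formula: L_total = 10 * log10( sum(10^(Li/10)) )
  Source 1: 10^(82.5/10) = 177827941.0039
  Source 2: 10^(72.6/10) = 18197008.5861
  Source 3: 10^(54.7/10) = 295120.9227
Sum of linear values = 196320070.5127
L_total = 10 * log10(196320070.5127) = 82.93

82.93 dB


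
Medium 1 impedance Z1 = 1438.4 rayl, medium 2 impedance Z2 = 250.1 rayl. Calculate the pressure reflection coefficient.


Given values:
  Z1 = 1438.4 rayl, Z2 = 250.1 rayl
Formula: R = (Z2 - Z1) / (Z2 + Z1)
Numerator: Z2 - Z1 = 250.1 - 1438.4 = -1188.3
Denominator: Z2 + Z1 = 250.1 + 1438.4 = 1688.5
R = -1188.3 / 1688.5 = -0.7038

-0.7038


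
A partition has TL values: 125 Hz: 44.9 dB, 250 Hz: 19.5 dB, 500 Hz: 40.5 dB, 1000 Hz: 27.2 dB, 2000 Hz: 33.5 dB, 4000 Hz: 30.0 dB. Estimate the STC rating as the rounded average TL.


Given TL values at each frequency:
  125 Hz: 44.9 dB
  250 Hz: 19.5 dB
  500 Hz: 40.5 dB
  1000 Hz: 27.2 dB
  2000 Hz: 33.5 dB
  4000 Hz: 30.0 dB
Formula: STC ~ round(average of TL values)
Sum = 44.9 + 19.5 + 40.5 + 27.2 + 33.5 + 30.0 = 195.6
Average = 195.6 / 6 = 32.6
Rounded: 33

33


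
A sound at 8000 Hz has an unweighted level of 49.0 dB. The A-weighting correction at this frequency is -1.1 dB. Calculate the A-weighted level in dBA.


Given values:
  SPL = 49.0 dB
  A-weighting at 8000 Hz = -1.1 dB
Formula: L_A = SPL + A_weight
L_A = 49.0 + (-1.1)
L_A = 47.9

47.9 dBA


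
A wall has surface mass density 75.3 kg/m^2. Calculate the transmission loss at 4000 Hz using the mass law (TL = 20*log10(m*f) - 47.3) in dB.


Given values:
  m = 75.3 kg/m^2, f = 4000 Hz
Formula: TL = 20 * log10(m * f) - 47.3
Compute m * f = 75.3 * 4000 = 301200.0
Compute log10(301200.0) = 5.478855
Compute 20 * 5.478855 = 109.5771
TL = 109.5771 - 47.3 = 62.28

62.28 dB


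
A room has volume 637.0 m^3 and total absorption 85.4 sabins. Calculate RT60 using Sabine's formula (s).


Given values:
  V = 637.0 m^3
  A = 85.4 sabins
Formula: RT60 = 0.161 * V / A
Numerator: 0.161 * 637.0 = 102.557
RT60 = 102.557 / 85.4 = 1.201

1.201 s


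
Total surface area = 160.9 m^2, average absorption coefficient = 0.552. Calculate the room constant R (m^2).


Given values:
  S = 160.9 m^2, alpha = 0.552
Formula: R = S * alpha / (1 - alpha)
Numerator: 160.9 * 0.552 = 88.8168
Denominator: 1 - 0.552 = 0.448
R = 88.8168 / 0.448 = 198.25

198.25 m^2


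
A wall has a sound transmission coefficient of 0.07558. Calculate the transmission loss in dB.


Given values:
  tau = 0.07558
Formula: TL = 10 * log10(1 / tau)
Compute 1 / tau = 1 / 0.07558 = 13.231
Compute log10(13.231) = 1.121593
TL = 10 * 1.121593 = 11.22

11.22 dB


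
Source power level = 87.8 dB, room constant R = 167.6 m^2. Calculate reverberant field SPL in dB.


Given values:
  Lw = 87.8 dB, R = 167.6 m^2
Formula: SPL = Lw + 10 * log10(4 / R)
Compute 4 / R = 4 / 167.6 = 0.023866
Compute 10 * log10(0.023866) = -16.2222
SPL = 87.8 + (-16.2222) = 71.58

71.58 dB


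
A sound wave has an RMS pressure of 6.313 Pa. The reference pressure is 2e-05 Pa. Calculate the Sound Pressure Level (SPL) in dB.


Given values:
  p = 6.313 Pa
  p_ref = 2e-05 Pa
Formula: SPL = 20 * log10(p / p_ref)
Compute ratio: p / p_ref = 6.313 / 2e-05 = 315650
Compute log10: log10(315650) = 5.499206
Multiply: SPL = 20 * 5.499206 = 109.98

109.98 dB


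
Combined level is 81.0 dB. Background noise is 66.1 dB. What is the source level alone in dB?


Given values:
  L_total = 81.0 dB, L_bg = 66.1 dB
Formula: L_source = 10 * log10(10^(L_total/10) - 10^(L_bg/10))
Convert to linear:
  10^(81.0/10) = 125892541.1794
  10^(66.1/10) = 4073802.778
Difference: 125892541.1794 - 4073802.778 = 121818738.4014
L_source = 10 * log10(121818738.4014) = 80.86

80.86 dB


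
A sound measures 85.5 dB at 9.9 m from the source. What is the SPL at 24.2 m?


Given values:
  SPL1 = 85.5 dB, r1 = 9.9 m, r2 = 24.2 m
Formula: SPL2 = SPL1 - 20 * log10(r2 / r1)
Compute ratio: r2 / r1 = 24.2 / 9.9 = 2.4444
Compute log10: log10(2.4444) = 0.388172
Compute drop: 20 * 0.388172 = 7.7634
SPL2 = 85.5 - 7.7634 = 77.74

77.74 dB


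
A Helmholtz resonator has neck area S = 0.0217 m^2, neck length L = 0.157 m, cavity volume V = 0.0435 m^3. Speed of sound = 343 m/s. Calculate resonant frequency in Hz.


Given values:
  S = 0.0217 m^2, L = 0.157 m, V = 0.0435 m^3, c = 343 m/s
Formula: f = (c / (2*pi)) * sqrt(S / (V * L))
Compute V * L = 0.0435 * 0.157 = 0.0068295
Compute S / (V * L) = 0.0217 / 0.0068295 = 3.1774
Compute sqrt(3.1774) = 1.782526
Compute c / (2*pi) = 343 / 6.283185 = 54.590148
f = 54.590148 * 1.782526 = 97.31

97.31 Hz


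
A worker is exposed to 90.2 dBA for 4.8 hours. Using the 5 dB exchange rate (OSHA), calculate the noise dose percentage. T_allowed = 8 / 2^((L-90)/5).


Given values:
  L = 90.2 dBA, T = 4.8 hours
Formula: T_allowed = 8 / 2^((L - 90) / 5)
Compute exponent: (90.2 - 90) / 5 = 0.04
Compute 2^(0.04) = 1.028114
T_allowed = 8 / 1.028114 = 7.781238 hours
Dose = (T / T_allowed) * 100
Dose = (4.8 / 7.781238) * 100 = 61.69

61.69 %


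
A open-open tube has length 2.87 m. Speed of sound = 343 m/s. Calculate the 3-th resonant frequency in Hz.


Given values:
  Tube type: open-open, L = 2.87 m, c = 343 m/s, n = 3
Formula: f_n = n * c / (2 * L)
Compute 2 * L = 2 * 2.87 = 5.74
f = 3 * 343 / 5.74
f = 179.27

179.27 Hz


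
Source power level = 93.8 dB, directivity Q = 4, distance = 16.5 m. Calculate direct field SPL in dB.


Given values:
  Lw = 93.8 dB, Q = 4, r = 16.5 m
Formula: SPL = Lw + 10 * log10(Q / (4 * pi * r^2))
Compute 4 * pi * r^2 = 4 * pi * 16.5^2 = 3421.1944
Compute Q / denom = 4 / 3421.1944 = 0.00116918
Compute 10 * log10(0.00116918) = -29.3212
SPL = 93.8 + (-29.3212) = 64.48

64.48 dB


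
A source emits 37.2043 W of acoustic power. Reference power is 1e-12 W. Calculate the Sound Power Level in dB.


Given values:
  W = 37.2043 W
  W_ref = 1e-12 W
Formula: SWL = 10 * log10(W / W_ref)
Compute ratio: W / W_ref = 37204300000000
Compute log10: log10(37204300000000) = 13.570593
Multiply: SWL = 10 * 13.570593 = 135.71

135.71 dB


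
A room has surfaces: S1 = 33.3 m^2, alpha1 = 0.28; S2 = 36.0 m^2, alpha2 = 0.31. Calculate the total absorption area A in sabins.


Given surfaces:
  Surface 1: 33.3 * 0.28 = 9.324
  Surface 2: 36.0 * 0.31 = 11.16
Formula: A = sum(Si * alpha_i)
A = 9.324 + 11.16
A = 20.48

20.48 sabins


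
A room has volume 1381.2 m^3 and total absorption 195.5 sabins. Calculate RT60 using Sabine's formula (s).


Given values:
  V = 1381.2 m^3
  A = 195.5 sabins
Formula: RT60 = 0.161 * V / A
Numerator: 0.161 * 1381.2 = 222.3732
RT60 = 222.3732 / 195.5 = 1.137

1.137 s


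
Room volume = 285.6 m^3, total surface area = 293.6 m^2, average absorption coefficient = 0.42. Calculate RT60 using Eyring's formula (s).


Given values:
  V = 285.6 m^3, S = 293.6 m^2, alpha = 0.42
Formula: RT60 = 0.161 * V / (-S * ln(1 - alpha))
Compute ln(1 - 0.42) = ln(0.58) = -0.544727
Denominator: -293.6 * -0.544727 = 159.9318
Numerator: 0.161 * 285.6 = 45.9816
RT60 = 45.9816 / 159.9318 = 0.288

0.288 s


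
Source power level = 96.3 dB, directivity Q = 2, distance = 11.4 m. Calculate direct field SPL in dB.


Given values:
  Lw = 96.3 dB, Q = 2, r = 11.4 m
Formula: SPL = Lw + 10 * log10(Q / (4 * pi * r^2))
Compute 4 * pi * r^2 = 4 * pi * 11.4^2 = 1633.1255
Compute Q / denom = 2 / 1633.1255 = 0.00122465
Compute 10 * log10(0.00122465) = -29.1199
SPL = 96.3 + (-29.1199) = 67.18

67.18 dB


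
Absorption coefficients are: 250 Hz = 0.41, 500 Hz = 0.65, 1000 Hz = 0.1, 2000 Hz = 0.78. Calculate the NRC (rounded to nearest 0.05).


Given values:
  a_250 = 0.41, a_500 = 0.65
  a_1000 = 0.1, a_2000 = 0.78
Formula: NRC = (a250 + a500 + a1000 + a2000) / 4
Sum = 0.41 + 0.65 + 0.1 + 0.78 = 1.94
NRC = 1.94 / 4 = 0.485
Rounded to nearest 0.05: 0.5

0.5


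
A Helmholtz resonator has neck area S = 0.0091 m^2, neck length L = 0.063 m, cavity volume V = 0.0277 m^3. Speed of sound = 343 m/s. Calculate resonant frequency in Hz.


Given values:
  S = 0.0091 m^2, L = 0.063 m, V = 0.0277 m^3, c = 343 m/s
Formula: f = (c / (2*pi)) * sqrt(S / (V * L))
Compute V * L = 0.0277 * 0.063 = 0.0017451
Compute S / (V * L) = 0.0091 / 0.0017451 = 5.2146
Compute sqrt(5.2146) = 2.28355
Compute c / (2*pi) = 343 / 6.283185 = 54.590148
f = 54.590148 * 2.28355 = 124.66

124.66 Hz


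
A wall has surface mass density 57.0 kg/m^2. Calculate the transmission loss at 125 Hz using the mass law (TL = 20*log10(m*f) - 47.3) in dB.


Given values:
  m = 57.0 kg/m^2, f = 125 Hz
Formula: TL = 20 * log10(m * f) - 47.3
Compute m * f = 57.0 * 125 = 7125.0
Compute log10(7125.0) = 3.852785
Compute 20 * 3.852785 = 77.0557
TL = 77.0557 - 47.3 = 29.76

29.76 dB


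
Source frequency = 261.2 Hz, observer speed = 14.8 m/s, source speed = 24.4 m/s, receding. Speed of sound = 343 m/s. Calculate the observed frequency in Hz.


Given values:
  f_s = 261.2 Hz, v_o = 14.8 m/s, v_s = 24.4 m/s
  Direction: receding
Formula: f_o = f_s * (c - v_o) / (c + v_s)
Numerator: c - v_o = 343 - 14.8 = 328.2
Denominator: c + v_s = 343 + 24.4 = 367.4
f_o = 261.2 * 328.2 / 367.4 = 233.33

233.33 Hz


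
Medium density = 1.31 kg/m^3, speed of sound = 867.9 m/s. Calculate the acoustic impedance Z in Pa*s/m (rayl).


Given values:
  rho = 1.31 kg/m^3
  c = 867.9 m/s
Formula: Z = rho * c
Z = 1.31 * 867.9
Z = 1136.95

1136.95 rayl


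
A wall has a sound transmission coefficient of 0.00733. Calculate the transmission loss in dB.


Given values:
  tau = 0.00733
Formula: TL = 10 * log10(1 / tau)
Compute 1 / tau = 1 / 0.00733 = 136.4256
Compute log10(136.4256) = 2.134896
TL = 10 * 2.134896 = 21.35

21.35 dB


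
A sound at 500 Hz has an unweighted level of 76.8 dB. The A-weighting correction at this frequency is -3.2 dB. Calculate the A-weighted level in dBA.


Given values:
  SPL = 76.8 dB
  A-weighting at 500 Hz = -3.2 dB
Formula: L_A = SPL + A_weight
L_A = 76.8 + (-3.2)
L_A = 73.6

73.6 dBA


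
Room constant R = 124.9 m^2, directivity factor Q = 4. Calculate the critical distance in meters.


Given values:
  R = 124.9 m^2, Q = 4
Formula: d_c = 0.141 * sqrt(Q * R)
Compute Q * R = 4 * 124.9 = 499.6
Compute sqrt(499.6) = 22.3517
d_c = 0.141 * 22.3517 = 3.152

3.152 m


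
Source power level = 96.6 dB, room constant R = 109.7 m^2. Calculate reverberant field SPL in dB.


Given values:
  Lw = 96.6 dB, R = 109.7 m^2
Formula: SPL = Lw + 10 * log10(4 / R)
Compute 4 / R = 4 / 109.7 = 0.036463
Compute 10 * log10(0.036463) = -14.3815
SPL = 96.6 + (-14.3815) = 82.22

82.22 dB


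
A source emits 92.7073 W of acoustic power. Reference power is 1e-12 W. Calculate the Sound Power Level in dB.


Given values:
  W = 92.7073 W
  W_ref = 1e-12 W
Formula: SWL = 10 * log10(W / W_ref)
Compute ratio: W / W_ref = 92707300000000
Compute log10: log10(92707300000000) = 13.967114
Multiply: SWL = 10 * 13.967114 = 139.67

139.67 dB


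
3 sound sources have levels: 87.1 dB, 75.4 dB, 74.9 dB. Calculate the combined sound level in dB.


Formula: L_total = 10 * log10( sum(10^(Li/10)) )
  Source 1: 10^(87.1/10) = 512861383.9914
  Source 2: 10^(75.4/10) = 34673685.0453
  Source 3: 10^(74.9/10) = 30902954.3251
Sum of linear values = 578438023.3618
L_total = 10 * log10(578438023.3618) = 87.62

87.62 dB


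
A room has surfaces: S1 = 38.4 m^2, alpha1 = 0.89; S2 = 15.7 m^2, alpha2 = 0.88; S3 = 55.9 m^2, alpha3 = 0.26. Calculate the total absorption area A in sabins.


Given surfaces:
  Surface 1: 38.4 * 0.89 = 34.176
  Surface 2: 15.7 * 0.88 = 13.816
  Surface 3: 55.9 * 0.26 = 14.534
Formula: A = sum(Si * alpha_i)
A = 34.176 + 13.816 + 14.534
A = 62.53

62.53 sabins


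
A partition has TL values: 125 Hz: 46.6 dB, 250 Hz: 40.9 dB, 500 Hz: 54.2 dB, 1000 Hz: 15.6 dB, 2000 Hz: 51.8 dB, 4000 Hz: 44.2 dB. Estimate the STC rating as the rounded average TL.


Given TL values at each frequency:
  125 Hz: 46.6 dB
  250 Hz: 40.9 dB
  500 Hz: 54.2 dB
  1000 Hz: 15.6 dB
  2000 Hz: 51.8 dB
  4000 Hz: 44.2 dB
Formula: STC ~ round(average of TL values)
Sum = 46.6 + 40.9 + 54.2 + 15.6 + 51.8 + 44.2 = 253.3
Average = 253.3 / 6 = 42.22
Rounded: 42

42


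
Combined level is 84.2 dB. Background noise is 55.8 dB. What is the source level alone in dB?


Given values:
  L_total = 84.2 dB, L_bg = 55.8 dB
Formula: L_source = 10 * log10(10^(L_total/10) - 10^(L_bg/10))
Convert to linear:
  10^(84.2/10) = 263026799.1895
  10^(55.8/10) = 380189.3963
Difference: 263026799.1895 - 380189.3963 = 262646609.7932
L_source = 10 * log10(262646609.7932) = 84.19

84.19 dB


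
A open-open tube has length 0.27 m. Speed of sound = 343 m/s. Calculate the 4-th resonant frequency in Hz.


Given values:
  Tube type: open-open, L = 0.27 m, c = 343 m/s, n = 4
Formula: f_n = n * c / (2 * L)
Compute 2 * L = 2 * 0.27 = 0.54
f = 4 * 343 / 0.54
f = 2540.74

2540.74 Hz


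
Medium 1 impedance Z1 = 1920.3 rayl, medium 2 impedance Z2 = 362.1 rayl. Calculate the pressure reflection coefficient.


Given values:
  Z1 = 1920.3 rayl, Z2 = 362.1 rayl
Formula: R = (Z2 - Z1) / (Z2 + Z1)
Numerator: Z2 - Z1 = 362.1 - 1920.3 = -1558.2
Denominator: Z2 + Z1 = 362.1 + 1920.3 = 2282.4
R = -1558.2 / 2282.4 = -0.6827

-0.6827


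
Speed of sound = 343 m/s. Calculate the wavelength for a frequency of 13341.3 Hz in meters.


Given values:
  c = 343 m/s, f = 13341.3 Hz
Formula: lambda = c / f
lambda = 343 / 13341.3
lambda = 0.0257

0.0257 m


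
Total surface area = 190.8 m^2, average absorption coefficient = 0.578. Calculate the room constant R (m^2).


Given values:
  S = 190.8 m^2, alpha = 0.578
Formula: R = S * alpha / (1 - alpha)
Numerator: 190.8 * 0.578 = 110.2824
Denominator: 1 - 0.578 = 0.422
R = 110.2824 / 0.422 = 261.33

261.33 m^2


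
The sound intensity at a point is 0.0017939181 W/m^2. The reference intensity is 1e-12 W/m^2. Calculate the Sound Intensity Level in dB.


Given values:
  I = 0.0017939181 W/m^2
  I_ref = 1e-12 W/m^2
Formula: SIL = 10 * log10(I / I_ref)
Compute ratio: I / I_ref = 1793918100
Compute log10: log10(1793918100) = 9.253803
Multiply: SIL = 10 * 9.253803 = 92.54

92.54 dB


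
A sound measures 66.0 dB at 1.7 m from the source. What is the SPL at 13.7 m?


Given values:
  SPL1 = 66.0 dB, r1 = 1.7 m, r2 = 13.7 m
Formula: SPL2 = SPL1 - 20 * log10(r2 / r1)
Compute ratio: r2 / r1 = 13.7 / 1.7 = 8.0588
Compute log10: log10(8.0588) = 0.90627
Compute drop: 20 * 0.90627 = 18.1254
SPL2 = 66.0 - 18.1254 = 47.87

47.87 dB


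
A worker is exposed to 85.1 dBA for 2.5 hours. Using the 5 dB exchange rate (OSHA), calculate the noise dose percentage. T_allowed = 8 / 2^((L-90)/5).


Given values:
  L = 85.1 dBA, T = 2.5 hours
Formula: T_allowed = 8 / 2^((L - 90) / 5)
Compute exponent: (85.1 - 90) / 5 = -0.98
Compute 2^(-0.98) = 0.50698
T_allowed = 8 / 0.50698 = 15.779715 hours
Dose = (T / T_allowed) * 100
Dose = (2.5 / 15.779715) * 100 = 15.84

15.84 %


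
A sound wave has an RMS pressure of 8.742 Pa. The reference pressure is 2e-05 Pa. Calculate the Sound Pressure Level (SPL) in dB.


Given values:
  p = 8.742 Pa
  p_ref = 2e-05 Pa
Formula: SPL = 20 * log10(p / p_ref)
Compute ratio: p / p_ref = 8.742 / 2e-05 = 437100
Compute log10: log10(437100) = 5.640581
Multiply: SPL = 20 * 5.640581 = 112.81

112.81 dB


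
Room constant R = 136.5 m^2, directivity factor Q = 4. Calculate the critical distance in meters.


Given values:
  R = 136.5 m^2, Q = 4
Formula: d_c = 0.141 * sqrt(Q * R)
Compute Q * R = 4 * 136.5 = 546.0
Compute sqrt(546.0) = 23.3666
d_c = 0.141 * 23.3666 = 3.295

3.295 m


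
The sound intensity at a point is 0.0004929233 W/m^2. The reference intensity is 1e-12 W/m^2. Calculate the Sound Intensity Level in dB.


Given values:
  I = 0.0004929233 W/m^2
  I_ref = 1e-12 W/m^2
Formula: SIL = 10 * log10(I / I_ref)
Compute ratio: I / I_ref = 492923300
Compute log10: log10(492923300) = 8.692779
Multiply: SIL = 10 * 8.692779 = 86.93

86.93 dB


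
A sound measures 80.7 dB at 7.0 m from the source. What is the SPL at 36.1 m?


Given values:
  SPL1 = 80.7 dB, r1 = 7.0 m, r2 = 36.1 m
Formula: SPL2 = SPL1 - 20 * log10(r2 / r1)
Compute ratio: r2 / r1 = 36.1 / 7.0 = 5.1571
Compute log10: log10(5.1571) = 0.712406
Compute drop: 20 * 0.712406 = 14.2481
SPL2 = 80.7 - 14.2481 = 66.45

66.45 dB


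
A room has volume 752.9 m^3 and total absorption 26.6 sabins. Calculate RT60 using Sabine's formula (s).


Given values:
  V = 752.9 m^3
  A = 26.6 sabins
Formula: RT60 = 0.161 * V / A
Numerator: 0.161 * 752.9 = 121.2169
RT60 = 121.2169 / 26.6 = 4.557

4.557 s


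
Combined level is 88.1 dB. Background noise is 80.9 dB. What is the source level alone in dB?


Given values:
  L_total = 88.1 dB, L_bg = 80.9 dB
Formula: L_source = 10 * log10(10^(L_total/10) - 10^(L_bg/10))
Convert to linear:
  10^(88.1/10) = 645654229.0347
  10^(80.9/10) = 123026877.0812
Difference: 645654229.0347 - 123026877.0812 = 522627351.9535
L_source = 10 * log10(522627351.9535) = 87.18

87.18 dB


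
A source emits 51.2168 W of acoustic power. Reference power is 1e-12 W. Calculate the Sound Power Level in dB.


Given values:
  W = 51.2168 W
  W_ref = 1e-12 W
Formula: SWL = 10 * log10(W / W_ref)
Compute ratio: W / W_ref = 51216800000000
Compute log10: log10(51216800000000) = 13.709412
Multiply: SWL = 10 * 13.709412 = 137.09

137.09 dB


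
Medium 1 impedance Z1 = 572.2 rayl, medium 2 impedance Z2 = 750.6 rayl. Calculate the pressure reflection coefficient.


Given values:
  Z1 = 572.2 rayl, Z2 = 750.6 rayl
Formula: R = (Z2 - Z1) / (Z2 + Z1)
Numerator: Z2 - Z1 = 750.6 - 572.2 = 178.4
Denominator: Z2 + Z1 = 750.6 + 572.2 = 1322.8
R = 178.4 / 1322.8 = 0.1349

0.1349


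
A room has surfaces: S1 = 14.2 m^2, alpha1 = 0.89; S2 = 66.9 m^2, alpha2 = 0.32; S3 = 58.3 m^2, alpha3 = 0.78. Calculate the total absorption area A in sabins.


Given surfaces:
  Surface 1: 14.2 * 0.89 = 12.638
  Surface 2: 66.9 * 0.32 = 21.408
  Surface 3: 58.3 * 0.78 = 45.474
Formula: A = sum(Si * alpha_i)
A = 12.638 + 21.408 + 45.474
A = 79.52

79.52 sabins


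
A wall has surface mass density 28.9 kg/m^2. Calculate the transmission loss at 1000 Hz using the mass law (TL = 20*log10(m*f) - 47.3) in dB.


Given values:
  m = 28.9 kg/m^2, f = 1000 Hz
Formula: TL = 20 * log10(m * f) - 47.3
Compute m * f = 28.9 * 1000 = 28900.0
Compute log10(28900.0) = 4.460898
Compute 20 * 4.460898 = 89.218
TL = 89.218 - 47.3 = 41.92

41.92 dB


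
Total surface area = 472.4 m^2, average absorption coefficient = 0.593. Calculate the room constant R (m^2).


Given values:
  S = 472.4 m^2, alpha = 0.593
Formula: R = S * alpha / (1 - alpha)
Numerator: 472.4 * 0.593 = 280.1332
Denominator: 1 - 0.593 = 0.407
R = 280.1332 / 0.407 = 688.29

688.29 m^2


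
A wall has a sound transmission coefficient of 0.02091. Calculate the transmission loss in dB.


Given values:
  tau = 0.02091
Formula: TL = 10 * log10(1 / tau)
Compute 1 / tau = 1 / 0.02091 = 47.824
Compute log10(47.824) = 1.679646
TL = 10 * 1.679646 = 16.8

16.8 dB


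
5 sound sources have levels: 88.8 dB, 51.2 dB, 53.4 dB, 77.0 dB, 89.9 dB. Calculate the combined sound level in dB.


Formula: L_total = 10 * log10( sum(10^(Li/10)) )
  Source 1: 10^(88.8/10) = 758577575.0292
  Source 2: 10^(51.2/10) = 131825.6739
  Source 3: 10^(53.4/10) = 218776.1624
  Source 4: 10^(77.0/10) = 50118723.3627
  Source 5: 10^(89.9/10) = 977237220.9558
Sum of linear values = 1786284121.184
L_total = 10 * log10(1786284121.184) = 92.52

92.52 dB


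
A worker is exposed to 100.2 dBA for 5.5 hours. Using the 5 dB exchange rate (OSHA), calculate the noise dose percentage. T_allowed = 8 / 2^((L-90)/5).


Given values:
  L = 100.2 dBA, T = 5.5 hours
Formula: T_allowed = 8 / 2^((L - 90) / 5)
Compute exponent: (100.2 - 90) / 5 = 2.04
Compute 2^(2.04) = 4.112455
T_allowed = 8 / 4.112455 = 1.94531 hours
Dose = (T / T_allowed) * 100
Dose = (5.5 / 1.94531) * 100 = 282.73

282.73 %


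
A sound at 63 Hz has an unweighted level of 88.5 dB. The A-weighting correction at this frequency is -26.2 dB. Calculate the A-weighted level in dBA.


Given values:
  SPL = 88.5 dB
  A-weighting at 63 Hz = -26.2 dB
Formula: L_A = SPL + A_weight
L_A = 88.5 + (-26.2)
L_A = 62.3

62.3 dBA


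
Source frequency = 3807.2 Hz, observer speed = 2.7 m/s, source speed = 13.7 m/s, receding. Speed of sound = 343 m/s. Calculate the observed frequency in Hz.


Given values:
  f_s = 3807.2 Hz, v_o = 2.7 m/s, v_s = 13.7 m/s
  Direction: receding
Formula: f_o = f_s * (c - v_o) / (c + v_s)
Numerator: c - v_o = 343 - 2.7 = 340.3
Denominator: c + v_s = 343 + 13.7 = 356.7
f_o = 3807.2 * 340.3 / 356.7 = 3632.16

3632.16 Hz


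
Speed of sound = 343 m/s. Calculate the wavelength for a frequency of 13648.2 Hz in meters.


Given values:
  c = 343 m/s, f = 13648.2 Hz
Formula: lambda = c / f
lambda = 343 / 13648.2
lambda = 0.0251

0.0251 m


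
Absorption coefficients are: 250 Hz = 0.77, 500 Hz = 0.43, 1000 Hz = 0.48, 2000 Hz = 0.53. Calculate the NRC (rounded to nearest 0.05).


Given values:
  a_250 = 0.77, a_500 = 0.43
  a_1000 = 0.48, a_2000 = 0.53
Formula: NRC = (a250 + a500 + a1000 + a2000) / 4
Sum = 0.77 + 0.43 + 0.48 + 0.53 = 2.21
NRC = 2.21 / 4 = 0.5525
Rounded to nearest 0.05: 0.55

0.55


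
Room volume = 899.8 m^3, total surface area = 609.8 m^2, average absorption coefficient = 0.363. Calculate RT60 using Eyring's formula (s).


Given values:
  V = 899.8 m^3, S = 609.8 m^2, alpha = 0.363
Formula: RT60 = 0.161 * V / (-S * ln(1 - alpha))
Compute ln(1 - 0.363) = ln(0.637) = -0.450986
Denominator: -609.8 * -0.450986 = 275.0113
Numerator: 0.161 * 899.8 = 144.8678
RT60 = 144.8678 / 275.0113 = 0.527

0.527 s


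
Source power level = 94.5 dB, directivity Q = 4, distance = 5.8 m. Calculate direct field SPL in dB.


Given values:
  Lw = 94.5 dB, Q = 4, r = 5.8 m
Formula: SPL = Lw + 10 * log10(Q / (4 * pi * r^2))
Compute 4 * pi * r^2 = 4 * pi * 5.8^2 = 422.7327
Compute Q / denom = 4 / 422.7327 = 0.00946224
Compute 10 * log10(0.00946224) = -20.2401
SPL = 94.5 + (-20.2401) = 74.26

74.26 dB


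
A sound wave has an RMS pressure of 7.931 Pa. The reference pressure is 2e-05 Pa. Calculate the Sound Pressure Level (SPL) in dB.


Given values:
  p = 7.931 Pa
  p_ref = 2e-05 Pa
Formula: SPL = 20 * log10(p / p_ref)
Compute ratio: p / p_ref = 7.931 / 2e-05 = 396550
Compute log10: log10(396550) = 5.598298
Multiply: SPL = 20 * 5.598298 = 111.97

111.97 dB


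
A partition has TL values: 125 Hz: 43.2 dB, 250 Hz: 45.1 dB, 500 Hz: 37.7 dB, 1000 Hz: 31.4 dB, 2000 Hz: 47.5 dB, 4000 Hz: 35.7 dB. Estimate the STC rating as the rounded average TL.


Given TL values at each frequency:
  125 Hz: 43.2 dB
  250 Hz: 45.1 dB
  500 Hz: 37.7 dB
  1000 Hz: 31.4 dB
  2000 Hz: 47.5 dB
  4000 Hz: 35.7 dB
Formula: STC ~ round(average of TL values)
Sum = 43.2 + 45.1 + 37.7 + 31.4 + 47.5 + 35.7 = 240.6
Average = 240.6 / 6 = 40.1
Rounded: 40

40


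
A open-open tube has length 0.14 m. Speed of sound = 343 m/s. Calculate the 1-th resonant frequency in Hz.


Given values:
  Tube type: open-open, L = 0.14 m, c = 343 m/s, n = 1
Formula: f_n = n * c / (2 * L)
Compute 2 * L = 2 * 0.14 = 0.28
f = 1 * 343 / 0.28
f = 1225.0

1225.0 Hz


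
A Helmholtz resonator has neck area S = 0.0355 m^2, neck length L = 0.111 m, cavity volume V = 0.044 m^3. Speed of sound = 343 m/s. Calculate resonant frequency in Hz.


Given values:
  S = 0.0355 m^2, L = 0.111 m, V = 0.044 m^3, c = 343 m/s
Formula: f = (c / (2*pi)) * sqrt(S / (V * L))
Compute V * L = 0.044 * 0.111 = 0.004884
Compute S / (V * L) = 0.0355 / 0.004884 = 7.2686
Compute sqrt(7.2686) = 2.696034
Compute c / (2*pi) = 343 / 6.283185 = 54.590148
f = 54.590148 * 2.696034 = 147.18

147.18 Hz


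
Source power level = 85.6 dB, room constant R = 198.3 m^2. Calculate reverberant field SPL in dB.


Given values:
  Lw = 85.6 dB, R = 198.3 m^2
Formula: SPL = Lw + 10 * log10(4 / R)
Compute 4 / R = 4 / 198.3 = 0.020171
Compute 10 * log10(0.020171) = -16.9527
SPL = 85.6 + (-16.9527) = 68.65

68.65 dB


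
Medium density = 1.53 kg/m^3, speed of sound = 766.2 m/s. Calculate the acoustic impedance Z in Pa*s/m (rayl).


Given values:
  rho = 1.53 kg/m^3
  c = 766.2 m/s
Formula: Z = rho * c
Z = 1.53 * 766.2
Z = 1172.29

1172.29 rayl


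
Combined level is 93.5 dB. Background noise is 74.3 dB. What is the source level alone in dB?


Given values:
  L_total = 93.5 dB, L_bg = 74.3 dB
Formula: L_source = 10 * log10(10^(L_total/10) - 10^(L_bg/10))
Convert to linear:
  10^(93.5/10) = 2238721138.5683
  10^(74.3/10) = 26915348.0393
Difference: 2238721138.5683 - 26915348.0393 = 2211805790.529
L_source = 10 * log10(2211805790.529) = 93.45

93.45 dB


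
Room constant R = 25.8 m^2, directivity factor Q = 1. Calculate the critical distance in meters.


Given values:
  R = 25.8 m^2, Q = 1
Formula: d_c = 0.141 * sqrt(Q * R)
Compute Q * R = 1 * 25.8 = 25.8
Compute sqrt(25.8) = 5.0794
d_c = 0.141 * 5.0794 = 0.716

0.716 m


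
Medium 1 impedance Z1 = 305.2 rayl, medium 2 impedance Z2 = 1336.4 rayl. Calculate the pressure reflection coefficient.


Given values:
  Z1 = 305.2 rayl, Z2 = 1336.4 rayl
Formula: R = (Z2 - Z1) / (Z2 + Z1)
Numerator: Z2 - Z1 = 1336.4 - 305.2 = 1031.2
Denominator: Z2 + Z1 = 1336.4 + 305.2 = 1641.6
R = 1031.2 / 1641.6 = 0.6282

0.6282


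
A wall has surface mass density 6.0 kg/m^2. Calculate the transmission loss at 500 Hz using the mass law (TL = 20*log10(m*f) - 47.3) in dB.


Given values:
  m = 6.0 kg/m^2, f = 500 Hz
Formula: TL = 20 * log10(m * f) - 47.3
Compute m * f = 6.0 * 500 = 3000.0
Compute log10(3000.0) = 3.477121
Compute 20 * 3.477121 = 69.5424
TL = 69.5424 - 47.3 = 22.24

22.24 dB


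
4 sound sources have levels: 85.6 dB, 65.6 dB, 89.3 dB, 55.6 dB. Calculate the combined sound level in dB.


Formula: L_total = 10 * log10( sum(10^(Li/10)) )
  Source 1: 10^(85.6/10) = 363078054.7701
  Source 2: 10^(65.6/10) = 3630780.5477
  Source 3: 10^(89.3/10) = 851138038.2024
  Source 4: 10^(55.6/10) = 363078.0548
Sum of linear values = 1218209951.575
L_total = 10 * log10(1218209951.575) = 90.86

90.86 dB


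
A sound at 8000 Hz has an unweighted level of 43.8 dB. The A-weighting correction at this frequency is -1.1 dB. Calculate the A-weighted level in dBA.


Given values:
  SPL = 43.8 dB
  A-weighting at 8000 Hz = -1.1 dB
Formula: L_A = SPL + A_weight
L_A = 43.8 + (-1.1)
L_A = 42.7

42.7 dBA


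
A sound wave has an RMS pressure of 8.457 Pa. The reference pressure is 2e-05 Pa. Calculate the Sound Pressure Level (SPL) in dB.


Given values:
  p = 8.457 Pa
  p_ref = 2e-05 Pa
Formula: SPL = 20 * log10(p / p_ref)
Compute ratio: p / p_ref = 8.457 / 2e-05 = 422850
Compute log10: log10(422850) = 5.626186
Multiply: SPL = 20 * 5.626186 = 112.52

112.52 dB


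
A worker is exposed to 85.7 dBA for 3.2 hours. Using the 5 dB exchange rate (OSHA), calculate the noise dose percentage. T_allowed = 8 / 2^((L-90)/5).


Given values:
  L = 85.7 dBA, T = 3.2 hours
Formula: T_allowed = 8 / 2^((L - 90) / 5)
Compute exponent: (85.7 - 90) / 5 = -0.86
Compute 2^(-0.86) = 0.550953
T_allowed = 8 / 0.550953 = 14.520295 hours
Dose = (T / T_allowed) * 100
Dose = (3.2 / 14.520295) * 100 = 22.04

22.04 %


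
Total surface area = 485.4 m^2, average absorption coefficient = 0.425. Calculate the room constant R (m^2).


Given values:
  S = 485.4 m^2, alpha = 0.425
Formula: R = S * alpha / (1 - alpha)
Numerator: 485.4 * 0.425 = 206.295
Denominator: 1 - 0.425 = 0.575
R = 206.295 / 0.575 = 358.77

358.77 m^2


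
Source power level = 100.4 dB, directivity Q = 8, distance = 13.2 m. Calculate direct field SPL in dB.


Given values:
  Lw = 100.4 dB, Q = 8, r = 13.2 m
Formula: SPL = Lw + 10 * log10(Q / (4 * pi * r^2))
Compute 4 * pi * r^2 = 4 * pi * 13.2^2 = 2189.5644
Compute Q / denom = 8 / 2189.5644 = 0.00365369
Compute 10 * log10(0.00365369) = -24.3727
SPL = 100.4 + (-24.3727) = 76.03

76.03 dB


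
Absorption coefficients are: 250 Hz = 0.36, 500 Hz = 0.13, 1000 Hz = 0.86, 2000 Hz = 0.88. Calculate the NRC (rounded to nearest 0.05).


Given values:
  a_250 = 0.36, a_500 = 0.13
  a_1000 = 0.86, a_2000 = 0.88
Formula: NRC = (a250 + a500 + a1000 + a2000) / 4
Sum = 0.36 + 0.13 + 0.86 + 0.88 = 2.23
NRC = 2.23 / 4 = 0.5575
Rounded to nearest 0.05: 0.55

0.55


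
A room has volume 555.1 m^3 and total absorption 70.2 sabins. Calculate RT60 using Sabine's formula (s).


Given values:
  V = 555.1 m^3
  A = 70.2 sabins
Formula: RT60 = 0.161 * V / A
Numerator: 0.161 * 555.1 = 89.3711
RT60 = 89.3711 / 70.2 = 1.273

1.273 s


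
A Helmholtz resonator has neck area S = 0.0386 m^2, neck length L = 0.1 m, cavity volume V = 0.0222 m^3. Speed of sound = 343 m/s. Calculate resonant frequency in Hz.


Given values:
  S = 0.0386 m^2, L = 0.1 m, V = 0.0222 m^3, c = 343 m/s
Formula: f = (c / (2*pi)) * sqrt(S / (V * L))
Compute V * L = 0.0222 * 0.1 = 0.00222
Compute S / (V * L) = 0.0386 / 0.00222 = 17.3874
Compute sqrt(17.3874) = 4.16982
Compute c / (2*pi) = 343 / 6.283185 = 54.590148
f = 54.590148 * 4.16982 = 227.63

227.63 Hz


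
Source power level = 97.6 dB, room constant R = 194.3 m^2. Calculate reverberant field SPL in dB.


Given values:
  Lw = 97.6 dB, R = 194.3 m^2
Formula: SPL = Lw + 10 * log10(4 / R)
Compute 4 / R = 4 / 194.3 = 0.020587
Compute 10 * log10(0.020587) = -16.8641
SPL = 97.6 + (-16.8641) = 80.74

80.74 dB


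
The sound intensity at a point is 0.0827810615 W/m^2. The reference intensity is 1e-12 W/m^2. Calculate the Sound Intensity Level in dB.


Given values:
  I = 0.0827810615 W/m^2
  I_ref = 1e-12 W/m^2
Formula: SIL = 10 * log10(I / I_ref)
Compute ratio: I / I_ref = 82781061500
Compute log10: log10(82781061500) = 10.917931
Multiply: SIL = 10 * 10.917931 = 109.18

109.18 dB


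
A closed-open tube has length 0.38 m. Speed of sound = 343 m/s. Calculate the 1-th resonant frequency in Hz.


Given values:
  Tube type: closed-open, L = 0.38 m, c = 343 m/s, n = 1
Formula: f_n = (2n - 1) * c / (4 * L)
Compute 2n - 1 = 2*1 - 1 = 1
Compute 4 * L = 4 * 0.38 = 1.52
f = 1 * 343 / 1.52
f = 225.66

225.66 Hz


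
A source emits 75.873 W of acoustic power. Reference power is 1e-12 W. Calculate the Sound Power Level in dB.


Given values:
  W = 75.873 W
  W_ref = 1e-12 W
Formula: SWL = 10 * log10(W / W_ref)
Compute ratio: W / W_ref = 75873000000000
Compute log10: log10(75873000000000) = 13.880087
Multiply: SWL = 10 * 13.880087 = 138.8

138.8 dB


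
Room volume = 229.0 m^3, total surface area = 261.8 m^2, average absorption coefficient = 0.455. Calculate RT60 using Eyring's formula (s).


Given values:
  V = 229.0 m^3, S = 261.8 m^2, alpha = 0.455
Formula: RT60 = 0.161 * V / (-S * ln(1 - alpha))
Compute ln(1 - 0.455) = ln(0.545) = -0.606969
Denominator: -261.8 * -0.606969 = 158.9045
Numerator: 0.161 * 229.0 = 36.869
RT60 = 36.869 / 158.9045 = 0.232

0.232 s


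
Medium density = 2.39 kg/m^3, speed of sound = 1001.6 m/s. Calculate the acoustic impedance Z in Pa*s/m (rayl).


Given values:
  rho = 2.39 kg/m^3
  c = 1001.6 m/s
Formula: Z = rho * c
Z = 2.39 * 1001.6
Z = 2393.82

2393.82 rayl


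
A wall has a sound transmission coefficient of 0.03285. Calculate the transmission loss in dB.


Given values:
  tau = 0.03285
Formula: TL = 10 * log10(1 / tau)
Compute 1 / tau = 1 / 0.03285 = 30.4414
Compute log10(30.4414) = 1.483465
TL = 10 * 1.483465 = 14.83

14.83 dB


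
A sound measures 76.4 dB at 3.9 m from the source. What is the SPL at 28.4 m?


Given values:
  SPL1 = 76.4 dB, r1 = 3.9 m, r2 = 28.4 m
Formula: SPL2 = SPL1 - 20 * log10(r2 / r1)
Compute ratio: r2 / r1 = 28.4 / 3.9 = 7.2821
Compute log10: log10(7.2821) = 0.862257
Compute drop: 20 * 0.862257 = 17.2451
SPL2 = 76.4 - 17.2451 = 59.15

59.15 dB


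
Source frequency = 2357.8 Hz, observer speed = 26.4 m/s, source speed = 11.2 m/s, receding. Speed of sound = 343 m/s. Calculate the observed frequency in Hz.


Given values:
  f_s = 2357.8 Hz, v_o = 26.4 m/s, v_s = 11.2 m/s
  Direction: receding
Formula: f_o = f_s * (c - v_o) / (c + v_s)
Numerator: c - v_o = 343 - 26.4 = 316.6
Denominator: c + v_s = 343 + 11.2 = 354.2
f_o = 2357.8 * 316.6 / 354.2 = 2107.51

2107.51 Hz


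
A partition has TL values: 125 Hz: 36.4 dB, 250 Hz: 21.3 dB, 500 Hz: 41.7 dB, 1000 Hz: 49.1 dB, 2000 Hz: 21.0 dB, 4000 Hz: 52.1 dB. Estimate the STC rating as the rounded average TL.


Given TL values at each frequency:
  125 Hz: 36.4 dB
  250 Hz: 21.3 dB
  500 Hz: 41.7 dB
  1000 Hz: 49.1 dB
  2000 Hz: 21.0 dB
  4000 Hz: 52.1 dB
Formula: STC ~ round(average of TL values)
Sum = 36.4 + 21.3 + 41.7 + 49.1 + 21.0 + 52.1 = 221.6
Average = 221.6 / 6 = 36.93
Rounded: 37

37


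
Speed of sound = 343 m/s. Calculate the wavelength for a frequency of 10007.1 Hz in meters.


Given values:
  c = 343 m/s, f = 10007.1 Hz
Formula: lambda = c / f
lambda = 343 / 10007.1
lambda = 0.0343

0.0343 m


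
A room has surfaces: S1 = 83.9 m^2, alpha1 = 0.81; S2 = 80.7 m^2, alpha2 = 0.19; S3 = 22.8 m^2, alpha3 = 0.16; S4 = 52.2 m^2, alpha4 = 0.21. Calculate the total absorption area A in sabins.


Given surfaces:
  Surface 1: 83.9 * 0.81 = 67.959
  Surface 2: 80.7 * 0.19 = 15.333
  Surface 3: 22.8 * 0.16 = 3.648
  Surface 4: 52.2 * 0.21 = 10.962
Formula: A = sum(Si * alpha_i)
A = 67.959 + 15.333 + 3.648 + 10.962
A = 97.9

97.9 sabins


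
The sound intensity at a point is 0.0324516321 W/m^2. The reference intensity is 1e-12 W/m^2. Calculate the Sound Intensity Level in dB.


Given values:
  I = 0.0324516321 W/m^2
  I_ref = 1e-12 W/m^2
Formula: SIL = 10 * log10(I / I_ref)
Compute ratio: I / I_ref = 32451632100
Compute log10: log10(32451632100) = 10.511237
Multiply: SIL = 10 * 10.511237 = 105.11

105.11 dB


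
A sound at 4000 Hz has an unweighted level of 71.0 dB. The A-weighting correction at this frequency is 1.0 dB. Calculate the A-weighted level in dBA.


Given values:
  SPL = 71.0 dB
  A-weighting at 4000 Hz = 1.0 dB
Formula: L_A = SPL + A_weight
L_A = 71.0 + (1.0)
L_A = 72.0

72.0 dBA
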